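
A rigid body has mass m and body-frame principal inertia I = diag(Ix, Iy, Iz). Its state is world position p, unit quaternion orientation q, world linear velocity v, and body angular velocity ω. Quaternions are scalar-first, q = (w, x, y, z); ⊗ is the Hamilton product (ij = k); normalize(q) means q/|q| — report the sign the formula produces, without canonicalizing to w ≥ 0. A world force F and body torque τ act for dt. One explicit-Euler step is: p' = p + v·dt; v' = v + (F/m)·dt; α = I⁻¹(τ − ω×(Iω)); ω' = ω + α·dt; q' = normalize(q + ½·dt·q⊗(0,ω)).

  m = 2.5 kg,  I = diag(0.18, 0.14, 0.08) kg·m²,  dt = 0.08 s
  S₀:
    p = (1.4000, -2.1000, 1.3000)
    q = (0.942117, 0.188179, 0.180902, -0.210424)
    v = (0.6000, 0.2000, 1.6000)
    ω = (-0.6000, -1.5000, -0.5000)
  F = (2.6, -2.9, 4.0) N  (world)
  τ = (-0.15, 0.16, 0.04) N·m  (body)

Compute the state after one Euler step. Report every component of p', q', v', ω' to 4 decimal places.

p' = (1.4480, -2.0840, 1.4280)
q' = (0.9511, 0.1490, 0.1329, -0.2357)
v' = (0.6832, 0.1072, 1.7280)
ω' = (-0.6467, -1.4257, -0.4240)

gyro term ω×Iω = (-0.0450, 0.0300, -0.0360)
(τ − ω×Iω)/I = (-0.5833, 0.9286, 0.9500)
ω + α·dt = (-0.6467, -1.4257, -0.4240)
Hamilton product q⊗(0,ω) = (0.2790484, -0.9713572, -1.1928316, -0.6447858)
updated quaternion q' = (0.9511, 0.1490, 0.1329, -0.2357)
a = F/m = (1.0400, -1.1600, 1.6000)
new position p' = (1.4480, -2.0840, 1.4280)
v + (F/m)dt = (0.6832, 0.1072, 1.7280)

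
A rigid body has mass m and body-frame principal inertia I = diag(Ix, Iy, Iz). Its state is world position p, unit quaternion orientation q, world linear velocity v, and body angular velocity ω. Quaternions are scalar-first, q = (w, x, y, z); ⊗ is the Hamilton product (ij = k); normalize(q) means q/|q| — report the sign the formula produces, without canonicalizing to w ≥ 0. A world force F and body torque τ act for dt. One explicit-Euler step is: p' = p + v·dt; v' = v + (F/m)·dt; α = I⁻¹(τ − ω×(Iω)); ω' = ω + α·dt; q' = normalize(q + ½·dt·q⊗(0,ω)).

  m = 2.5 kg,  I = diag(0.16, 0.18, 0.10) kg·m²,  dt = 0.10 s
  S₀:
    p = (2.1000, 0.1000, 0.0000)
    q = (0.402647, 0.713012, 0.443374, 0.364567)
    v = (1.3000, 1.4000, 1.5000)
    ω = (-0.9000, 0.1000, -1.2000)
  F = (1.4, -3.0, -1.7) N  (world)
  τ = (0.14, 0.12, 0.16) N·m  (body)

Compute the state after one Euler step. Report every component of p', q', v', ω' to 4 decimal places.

ω×(Iω) gyroscopic = (0.0096, 0.0648, -0.0018)
α = I⁻¹(τ − ω×Iω) = (0.8150, 0.3067, 1.6180)
new body rate ω' = (-0.8185, 0.1307, -1.0382)
Hamilton product q⊗(0,ω) = (1.0348538, -0.9308878, 0.5677688, -0.0128386)
updated quaternion q' = (0.4531, 0.6646, 0.4704, 0.3629)
linear accel F/m = (0.5600, -1.2000, -0.6800)
p + v·dt = (2.2300, 0.2400, 0.1500)
v' = v + a·dt = (1.3560, 1.2800, 1.4320)

p' = (2.2300, 0.2400, 0.1500)
q' = (0.4531, 0.6646, 0.4704, 0.3629)
v' = (1.3560, 1.2800, 1.4320)
ω' = (-0.8185, 0.1307, -1.0382)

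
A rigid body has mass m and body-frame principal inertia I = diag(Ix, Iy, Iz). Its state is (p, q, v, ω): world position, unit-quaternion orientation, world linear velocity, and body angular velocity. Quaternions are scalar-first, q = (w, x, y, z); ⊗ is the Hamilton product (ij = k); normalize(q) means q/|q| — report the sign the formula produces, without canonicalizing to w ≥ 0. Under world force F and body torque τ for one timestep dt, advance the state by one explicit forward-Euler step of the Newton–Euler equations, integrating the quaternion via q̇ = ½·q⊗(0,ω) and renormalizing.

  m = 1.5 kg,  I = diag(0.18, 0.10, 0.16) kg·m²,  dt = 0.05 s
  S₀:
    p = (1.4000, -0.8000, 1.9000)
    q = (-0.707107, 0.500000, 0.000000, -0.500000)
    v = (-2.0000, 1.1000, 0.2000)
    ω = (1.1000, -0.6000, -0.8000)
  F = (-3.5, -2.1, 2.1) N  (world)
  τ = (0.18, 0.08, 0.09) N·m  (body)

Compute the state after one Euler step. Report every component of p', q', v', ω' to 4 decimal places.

a = F/m = (-2.3333, -1.4000, 1.4000)
p' = p + v·dt = (1.3000, -0.7450, 1.9100)
v + (F/m)dt = (-2.1167, 1.0300, 0.2700)
(τ − ω×Iω)/I = (0.8400, 0.9760, 0.2325)
ω' = ω + α·dt = (1.1420, -0.5512, -0.7884)
q⊗(0,ω) = (-0.9500000, -1.0778177, 0.2742642, 0.2656856)
updated quaternion q' = (-0.7304, 0.4727, 0.0069, -0.4930)

p' = (1.3000, -0.7450, 1.9100)
q' = (-0.7304, 0.4727, 0.0069, -0.4930)
v' = (-2.1167, 1.0300, 0.2700)
ω' = (1.1420, -0.5512, -0.7884)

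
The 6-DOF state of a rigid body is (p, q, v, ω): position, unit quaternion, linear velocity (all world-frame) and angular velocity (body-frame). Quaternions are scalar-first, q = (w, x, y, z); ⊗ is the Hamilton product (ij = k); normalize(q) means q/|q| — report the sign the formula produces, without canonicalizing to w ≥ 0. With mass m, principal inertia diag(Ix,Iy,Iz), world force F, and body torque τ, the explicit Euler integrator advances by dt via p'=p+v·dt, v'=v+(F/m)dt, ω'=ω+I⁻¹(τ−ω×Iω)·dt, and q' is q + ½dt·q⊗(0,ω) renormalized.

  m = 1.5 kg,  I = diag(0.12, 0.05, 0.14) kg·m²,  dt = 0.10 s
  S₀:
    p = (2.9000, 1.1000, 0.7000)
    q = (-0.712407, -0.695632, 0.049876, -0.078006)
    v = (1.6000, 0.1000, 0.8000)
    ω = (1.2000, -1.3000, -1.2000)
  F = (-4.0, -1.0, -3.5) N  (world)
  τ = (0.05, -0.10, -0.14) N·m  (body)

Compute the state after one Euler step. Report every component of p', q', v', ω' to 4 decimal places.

p' = (3.0600, 1.1100, 0.7800)
q' = (-0.6683, -0.7422, 0.0495, 0.0069)
v' = (1.3333, 0.0333, 0.5667)
ω' = (1.1247, -1.5576, -1.3780)

(τ − ω×Iω)/I = (-0.7533, -2.5760, -1.7800)
ω + α·dt = (1.1247, -1.5576, -1.3780)
q⊗(0,ω) = (0.8059900, -1.0161474, -0.0022365, 1.6993588)
q' = normalize(q + ½dt·q⊗(0,ω)) = (-0.6683, -0.7422, 0.0495, 0.0069)
linear accel F/m = (-2.6667, -0.6667, -2.3333)
p' = p + v·dt = (3.0600, 1.1100, 0.7800)
v + (F/m)dt = (1.3333, 0.0333, 0.5667)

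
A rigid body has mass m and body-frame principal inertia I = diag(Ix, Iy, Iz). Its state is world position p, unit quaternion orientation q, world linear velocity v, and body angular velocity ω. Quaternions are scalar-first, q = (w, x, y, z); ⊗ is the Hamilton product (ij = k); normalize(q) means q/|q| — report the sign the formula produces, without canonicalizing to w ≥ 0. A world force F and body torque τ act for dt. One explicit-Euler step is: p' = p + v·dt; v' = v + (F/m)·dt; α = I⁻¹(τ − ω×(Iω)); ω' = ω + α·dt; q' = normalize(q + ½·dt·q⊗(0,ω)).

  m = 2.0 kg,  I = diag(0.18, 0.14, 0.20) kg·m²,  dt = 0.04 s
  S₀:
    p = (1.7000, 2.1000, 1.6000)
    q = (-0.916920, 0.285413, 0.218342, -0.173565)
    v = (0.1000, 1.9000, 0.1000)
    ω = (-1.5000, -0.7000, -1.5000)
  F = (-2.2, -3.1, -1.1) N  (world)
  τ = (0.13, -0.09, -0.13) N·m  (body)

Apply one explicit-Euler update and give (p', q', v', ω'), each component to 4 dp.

new position p' = (1.7040, 2.1760, 1.6040)
new velocity v' = (0.0560, 1.8380, 0.0780)
precession coupling ω×(Iω) = (0.0630, -0.0450, -0.0420)
angular accel α = (0.3722, -0.3214, -0.4400)
new body rate ω' = (-1.4851, -0.7129, -1.5176)
q⊗(0,ω) = (0.3206114, 0.9263715, 1.3303110, 1.5031039)
updated quaternion q' = (-0.9096, 0.3036, 0.2447, -0.1434)

p' = (1.7040, 2.1760, 1.6040)
q' = (-0.9096, 0.3036, 0.2447, -0.1434)
v' = (0.0560, 1.8380, 0.0780)
ω' = (-1.4851, -0.7129, -1.5176)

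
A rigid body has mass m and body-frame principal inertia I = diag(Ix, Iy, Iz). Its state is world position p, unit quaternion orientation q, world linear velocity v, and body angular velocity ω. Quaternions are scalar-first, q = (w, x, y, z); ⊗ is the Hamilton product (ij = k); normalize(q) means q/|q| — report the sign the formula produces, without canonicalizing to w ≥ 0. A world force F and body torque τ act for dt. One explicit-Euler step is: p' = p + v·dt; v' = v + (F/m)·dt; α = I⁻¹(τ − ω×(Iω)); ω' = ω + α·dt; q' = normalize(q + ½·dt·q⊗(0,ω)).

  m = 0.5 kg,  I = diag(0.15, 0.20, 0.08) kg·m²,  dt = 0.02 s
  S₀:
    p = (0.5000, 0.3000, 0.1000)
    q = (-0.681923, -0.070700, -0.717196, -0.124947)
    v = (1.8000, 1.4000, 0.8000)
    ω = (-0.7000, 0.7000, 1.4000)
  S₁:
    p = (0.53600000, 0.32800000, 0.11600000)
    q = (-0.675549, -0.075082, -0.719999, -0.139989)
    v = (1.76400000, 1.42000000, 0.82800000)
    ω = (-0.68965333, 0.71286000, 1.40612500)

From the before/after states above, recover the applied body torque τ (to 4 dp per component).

τ = (-0.0400, 0.0600, 0.0000)

ω₁ − ω₀ = (0.01034667, 0.01286000, 0.00612500)
precession coupling = (-0.1176, -0.0686, -0.0245)
applied torque τ = (-0.0400, 0.0600, 0.0000)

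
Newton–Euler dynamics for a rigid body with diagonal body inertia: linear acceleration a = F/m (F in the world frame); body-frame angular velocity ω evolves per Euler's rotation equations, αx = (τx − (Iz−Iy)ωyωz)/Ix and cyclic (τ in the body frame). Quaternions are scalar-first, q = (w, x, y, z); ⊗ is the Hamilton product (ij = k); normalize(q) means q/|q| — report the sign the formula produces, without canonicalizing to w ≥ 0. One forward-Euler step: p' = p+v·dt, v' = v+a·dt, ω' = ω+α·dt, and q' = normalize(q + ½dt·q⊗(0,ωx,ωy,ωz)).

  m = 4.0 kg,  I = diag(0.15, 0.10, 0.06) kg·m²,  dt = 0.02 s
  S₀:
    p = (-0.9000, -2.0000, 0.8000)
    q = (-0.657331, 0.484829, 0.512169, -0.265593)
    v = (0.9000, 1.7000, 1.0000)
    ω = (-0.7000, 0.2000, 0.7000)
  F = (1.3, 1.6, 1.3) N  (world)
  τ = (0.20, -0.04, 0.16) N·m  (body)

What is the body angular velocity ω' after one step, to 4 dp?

gyro term ω×Iω = (-0.0056, -0.0441, 0.0070)
angular accel α = (1.3707, 0.0410, 2.5500)
new body rate ω' = (-0.6726, 0.2008, 0.7510)

ω' = (-0.6726, 0.2008, 0.7510)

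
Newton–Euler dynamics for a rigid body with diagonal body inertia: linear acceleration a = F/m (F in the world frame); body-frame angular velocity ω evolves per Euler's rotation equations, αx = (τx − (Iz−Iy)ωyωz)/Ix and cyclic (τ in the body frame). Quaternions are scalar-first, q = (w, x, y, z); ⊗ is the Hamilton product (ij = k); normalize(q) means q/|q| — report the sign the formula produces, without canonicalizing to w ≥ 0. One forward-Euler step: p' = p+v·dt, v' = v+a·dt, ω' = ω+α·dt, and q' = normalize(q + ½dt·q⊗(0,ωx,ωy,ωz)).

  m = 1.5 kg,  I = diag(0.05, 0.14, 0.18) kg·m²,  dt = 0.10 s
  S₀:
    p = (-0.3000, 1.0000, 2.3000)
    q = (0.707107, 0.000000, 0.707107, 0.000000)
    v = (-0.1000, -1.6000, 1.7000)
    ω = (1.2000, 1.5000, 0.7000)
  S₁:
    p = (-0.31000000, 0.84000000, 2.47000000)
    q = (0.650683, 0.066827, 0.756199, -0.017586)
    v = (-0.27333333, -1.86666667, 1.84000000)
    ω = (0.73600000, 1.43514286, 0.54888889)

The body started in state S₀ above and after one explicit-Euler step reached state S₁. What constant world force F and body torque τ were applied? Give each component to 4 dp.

F = (-2.6000, -4.0000, 2.1000)
τ = (-0.1900, -0.2000, -0.1100)

velocity change Δv = (-0.17333333, -0.26666667, 0.14000000)
F = m·Δv/dt = (-2.6000, -4.0000, 2.1000)
Δω = ω₁−ω₀ = (-0.46400000, -0.06485714, -0.15111111)
gyro term ω₀×Iω₀ = (0.0420, -0.1092, 0.1620)
I·α + gyro = (-0.1900, -0.2000, -0.1100)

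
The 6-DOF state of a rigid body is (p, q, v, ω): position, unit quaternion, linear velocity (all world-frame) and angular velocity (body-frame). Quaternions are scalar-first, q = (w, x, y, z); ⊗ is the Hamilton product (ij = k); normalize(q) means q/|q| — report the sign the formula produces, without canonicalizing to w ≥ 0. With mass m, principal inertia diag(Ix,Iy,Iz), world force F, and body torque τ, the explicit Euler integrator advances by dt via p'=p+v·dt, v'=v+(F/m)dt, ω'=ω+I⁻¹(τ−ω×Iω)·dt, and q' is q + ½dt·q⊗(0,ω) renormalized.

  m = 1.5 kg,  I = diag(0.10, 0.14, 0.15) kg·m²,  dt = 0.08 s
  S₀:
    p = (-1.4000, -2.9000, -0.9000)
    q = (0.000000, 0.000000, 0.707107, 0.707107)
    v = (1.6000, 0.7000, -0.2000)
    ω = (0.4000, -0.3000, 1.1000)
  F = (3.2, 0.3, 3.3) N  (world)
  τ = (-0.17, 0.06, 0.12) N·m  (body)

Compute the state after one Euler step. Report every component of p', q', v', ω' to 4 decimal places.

angular accel α = (-1.6670, 0.5857, 0.8320)
ω' = ω + α·dt = (0.2666, -0.2531, 1.1666)
Hamilton product q⊗(0,ω) = (-0.5656856, 0.9899498, 0.2828428, -0.2828428)
q + ½dt·q⊗(0,ω), renormalized = (-0.0226, 0.0396, 0.7176, 0.6950)
a = (2.1333, 0.2000, 2.2000)
p' = p + v·dt = (-1.2720, -2.8440, -0.9160)
v' = v + a·dt = (1.7707, 0.7160, -0.0240)

p' = (-1.2720, -2.8440, -0.9160)
q' = (-0.0226, 0.0396, 0.7176, 0.6950)
v' = (1.7707, 0.7160, -0.0240)
ω' = (0.2666, -0.2531, 1.1666)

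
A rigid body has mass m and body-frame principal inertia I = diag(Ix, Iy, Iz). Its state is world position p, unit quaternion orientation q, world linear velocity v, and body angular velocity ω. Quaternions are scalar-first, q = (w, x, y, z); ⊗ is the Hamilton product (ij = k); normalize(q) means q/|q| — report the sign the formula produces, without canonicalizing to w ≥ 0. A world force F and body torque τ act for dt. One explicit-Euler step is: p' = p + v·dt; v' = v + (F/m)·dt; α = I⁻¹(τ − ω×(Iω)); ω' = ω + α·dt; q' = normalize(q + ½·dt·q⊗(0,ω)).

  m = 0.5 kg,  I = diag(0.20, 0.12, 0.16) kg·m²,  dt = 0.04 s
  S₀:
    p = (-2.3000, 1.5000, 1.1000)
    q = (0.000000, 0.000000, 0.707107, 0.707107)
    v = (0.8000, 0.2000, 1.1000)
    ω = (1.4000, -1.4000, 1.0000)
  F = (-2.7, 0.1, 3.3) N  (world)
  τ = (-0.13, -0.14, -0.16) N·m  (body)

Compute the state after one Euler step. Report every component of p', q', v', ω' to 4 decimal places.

p' = (-2.2680, 1.5080, 1.1440)
q' = (0.0057, 0.0339, 0.7262, 0.6866)
v' = (0.5840, 0.2080, 1.3640)
ω' = (1.3852, -1.4653, 0.9208)

ω×(Iω) gyroscopic = (-0.0560, 0.0560, 0.1568)
angular accel α = (-0.3700, -1.6333, -1.9800)
new body rate ω' = (1.3852, -1.4653, 0.9208)
Hamilton product q⊗(0,ω) = (0.2828428, 1.6970568, 0.9899498, -0.9899498)
q' = normalize(q + ½dt·q⊗(0,ω)) = (0.0057, 0.0339, 0.7262, 0.6866)
p' = p + v·dt = (-2.2680, 1.5080, 1.1440)
new velocity v' = (0.5840, 0.2080, 1.3640)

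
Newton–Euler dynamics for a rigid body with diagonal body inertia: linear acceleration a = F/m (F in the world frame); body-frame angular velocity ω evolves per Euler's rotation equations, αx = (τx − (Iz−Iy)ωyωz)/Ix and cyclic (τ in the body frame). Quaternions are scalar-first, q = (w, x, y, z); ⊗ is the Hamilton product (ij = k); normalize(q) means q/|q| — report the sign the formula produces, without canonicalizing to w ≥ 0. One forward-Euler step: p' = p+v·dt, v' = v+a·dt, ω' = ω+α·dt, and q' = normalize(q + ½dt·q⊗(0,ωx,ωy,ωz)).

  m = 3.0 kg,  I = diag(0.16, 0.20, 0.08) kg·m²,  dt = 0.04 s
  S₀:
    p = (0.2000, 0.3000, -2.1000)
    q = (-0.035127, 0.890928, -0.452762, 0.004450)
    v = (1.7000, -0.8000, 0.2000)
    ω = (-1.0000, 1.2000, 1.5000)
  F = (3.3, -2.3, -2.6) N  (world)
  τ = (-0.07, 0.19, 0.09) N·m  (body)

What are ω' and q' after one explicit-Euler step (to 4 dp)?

α = I⁻¹(τ − ω×Iω) = (0.9125, 1.5500, 1.7250)
ω' = ω + α·dt = (-0.9635, 1.2620, 1.5690)
Hamilton product q⊗(0,ω) = (1.4275674, -0.6493560, -1.3829944, 0.5636611)
updated quaternion q' = (-0.0066, 0.8771, -0.4800, 0.0157)

ω' = (-0.9635, 1.2620, 1.5690)
q' = (-0.0066, 0.8771, -0.4800, 0.0157)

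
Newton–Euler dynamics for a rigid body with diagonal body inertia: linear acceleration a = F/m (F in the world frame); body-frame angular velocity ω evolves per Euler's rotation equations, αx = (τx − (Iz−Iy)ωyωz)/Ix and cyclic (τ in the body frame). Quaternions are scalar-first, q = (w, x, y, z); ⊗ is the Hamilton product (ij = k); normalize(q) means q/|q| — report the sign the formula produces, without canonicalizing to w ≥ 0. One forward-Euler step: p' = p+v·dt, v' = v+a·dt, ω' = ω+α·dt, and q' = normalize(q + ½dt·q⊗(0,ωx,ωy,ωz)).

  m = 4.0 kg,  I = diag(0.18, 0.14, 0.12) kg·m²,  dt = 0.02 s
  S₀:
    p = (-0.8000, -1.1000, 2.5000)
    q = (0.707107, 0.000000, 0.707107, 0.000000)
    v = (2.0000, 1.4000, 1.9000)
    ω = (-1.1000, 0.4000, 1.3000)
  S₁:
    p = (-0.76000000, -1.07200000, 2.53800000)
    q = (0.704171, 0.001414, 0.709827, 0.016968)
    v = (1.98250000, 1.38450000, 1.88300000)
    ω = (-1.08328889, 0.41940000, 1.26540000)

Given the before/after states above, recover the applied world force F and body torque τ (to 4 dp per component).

Δω = ω₁−ω₀ = (0.01671111, 0.01940000, -0.03460000)
τ = I·(Δω/dt) + ω₀×(Iω₀) = (0.1400, 0.0500, -0.1900)
Δv = v₁−v₀ = (-0.01750000, -0.01550000, -0.01700000)
m·(v₁−v₀)/dt = (-3.5000, -3.1000, -3.4000)

F = (-3.5000, -3.1000, -3.4000)
τ = (0.1400, 0.0500, -0.1900)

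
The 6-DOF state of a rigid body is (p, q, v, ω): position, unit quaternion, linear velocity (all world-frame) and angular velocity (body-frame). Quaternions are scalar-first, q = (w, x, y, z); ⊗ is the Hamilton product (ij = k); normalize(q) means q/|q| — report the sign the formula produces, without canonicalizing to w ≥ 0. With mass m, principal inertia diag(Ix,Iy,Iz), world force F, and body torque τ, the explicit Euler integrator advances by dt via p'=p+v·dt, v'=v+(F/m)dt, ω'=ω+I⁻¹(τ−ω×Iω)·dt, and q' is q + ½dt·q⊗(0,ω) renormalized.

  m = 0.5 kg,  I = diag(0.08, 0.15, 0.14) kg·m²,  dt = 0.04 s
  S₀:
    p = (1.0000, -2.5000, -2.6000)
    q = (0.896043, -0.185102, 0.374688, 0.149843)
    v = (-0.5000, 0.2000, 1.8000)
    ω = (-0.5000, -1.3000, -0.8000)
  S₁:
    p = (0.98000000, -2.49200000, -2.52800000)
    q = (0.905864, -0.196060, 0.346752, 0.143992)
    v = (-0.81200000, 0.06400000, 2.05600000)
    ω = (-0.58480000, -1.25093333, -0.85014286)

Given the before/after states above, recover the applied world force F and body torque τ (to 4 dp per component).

Δv = v₁−v₀ = (-0.31200000, -0.13600000, 0.25600000)
m·(v₁−v₀)/dt = (-3.9000, -1.7000, 3.2000)
rate change Δω = (-0.08480000, 0.04906667, -0.05014286)
precession coupling = (-0.0104, -0.0240, 0.0455)
I·α + gyro = (-0.1800, 0.1600, -0.1300)

F = (-3.9000, -1.7000, 3.2000)
τ = (-0.1800, 0.1600, -0.1300)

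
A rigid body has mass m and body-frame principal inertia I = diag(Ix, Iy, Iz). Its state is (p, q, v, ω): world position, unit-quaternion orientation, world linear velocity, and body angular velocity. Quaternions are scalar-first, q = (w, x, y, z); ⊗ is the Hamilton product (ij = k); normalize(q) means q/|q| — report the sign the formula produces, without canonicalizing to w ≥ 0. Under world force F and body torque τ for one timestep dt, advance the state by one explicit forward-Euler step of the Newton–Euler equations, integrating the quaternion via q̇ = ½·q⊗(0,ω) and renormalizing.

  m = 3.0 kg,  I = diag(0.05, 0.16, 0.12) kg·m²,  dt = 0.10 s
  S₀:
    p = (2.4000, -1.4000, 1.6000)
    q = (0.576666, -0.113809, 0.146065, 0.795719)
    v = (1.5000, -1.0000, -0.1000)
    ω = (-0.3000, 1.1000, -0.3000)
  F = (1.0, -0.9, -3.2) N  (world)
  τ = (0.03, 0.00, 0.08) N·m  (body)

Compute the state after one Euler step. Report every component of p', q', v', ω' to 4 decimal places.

α = I⁻¹(τ − ω×Iω) = (0.3360, 0.0394, 0.9692)
new body rate ω' = (-0.2664, 1.1039, -0.2031)
Hamilton product q⊗(0,ω) = (0.0439015, -1.0921102, 0.3614742, -0.2543702)
q' = normalize(q + ½dt·q⊗(0,ω)) = (0.5779, -0.1681, 0.1639, 0.7816)
p + v·dt = (2.5500, -1.5000, 1.5900)
v + (F/m)dt = (1.5333, -1.0300, -0.2067)

p' = (2.5500, -1.5000, 1.5900)
q' = (0.5779, -0.1681, 0.1639, 0.7816)
v' = (1.5333, -1.0300, -0.2067)
ω' = (-0.2664, 1.1039, -0.2031)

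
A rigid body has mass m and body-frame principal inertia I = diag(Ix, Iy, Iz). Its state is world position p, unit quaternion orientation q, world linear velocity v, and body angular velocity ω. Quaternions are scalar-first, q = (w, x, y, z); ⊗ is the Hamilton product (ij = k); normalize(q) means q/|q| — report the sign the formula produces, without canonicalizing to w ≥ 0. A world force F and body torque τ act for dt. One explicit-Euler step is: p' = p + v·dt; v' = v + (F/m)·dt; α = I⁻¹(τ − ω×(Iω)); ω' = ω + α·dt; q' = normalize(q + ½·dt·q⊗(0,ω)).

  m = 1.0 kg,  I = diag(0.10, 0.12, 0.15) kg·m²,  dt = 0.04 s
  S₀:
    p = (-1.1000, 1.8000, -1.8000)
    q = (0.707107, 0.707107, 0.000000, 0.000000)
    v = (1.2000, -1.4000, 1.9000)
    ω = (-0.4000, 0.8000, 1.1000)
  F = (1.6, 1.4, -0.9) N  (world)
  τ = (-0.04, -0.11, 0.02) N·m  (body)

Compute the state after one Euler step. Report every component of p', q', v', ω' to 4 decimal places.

p' = (-1.0520, 1.7440, -1.7240)
q' = (0.7125, 0.7012, -0.0042, 0.0269)
v' = (1.2640, -1.3440, 1.8640)
ω' = (-0.4266, 0.7560, 1.1070)

a = (1.6000, 1.4000, -0.9000)
p + v·dt = (-1.0520, 1.7440, -1.7240)
v + (F/m)dt = (1.2640, -1.3440, 1.8640)
α = I⁻¹(τ − ω×Iω) = (-0.6640, -1.1000, 0.1760)
ω + α·dt = (-0.4266, 0.7560, 1.1070)
2q̇ = q⊗(0,ω) = (0.2828428, -0.2828428, -0.2121321, 1.3435033)
q + ½dt·q⊗(0,ω), renormalized = (0.7125, 0.7012, -0.0042, 0.0269)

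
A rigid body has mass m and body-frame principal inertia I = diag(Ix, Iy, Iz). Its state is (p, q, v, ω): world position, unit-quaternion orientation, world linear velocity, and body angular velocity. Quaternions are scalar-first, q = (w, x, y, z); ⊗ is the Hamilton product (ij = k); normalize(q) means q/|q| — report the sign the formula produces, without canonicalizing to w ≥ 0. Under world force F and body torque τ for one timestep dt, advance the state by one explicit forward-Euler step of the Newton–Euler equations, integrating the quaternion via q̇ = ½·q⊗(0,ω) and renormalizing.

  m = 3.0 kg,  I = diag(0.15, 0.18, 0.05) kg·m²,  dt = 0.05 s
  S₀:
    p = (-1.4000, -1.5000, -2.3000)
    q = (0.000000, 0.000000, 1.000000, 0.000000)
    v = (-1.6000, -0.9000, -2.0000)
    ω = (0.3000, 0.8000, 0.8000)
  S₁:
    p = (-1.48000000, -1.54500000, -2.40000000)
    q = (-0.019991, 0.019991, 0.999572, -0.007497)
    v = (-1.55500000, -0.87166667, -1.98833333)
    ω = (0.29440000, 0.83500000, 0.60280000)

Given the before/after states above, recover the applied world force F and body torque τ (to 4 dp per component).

v₁ − v₀ = (0.04500000, 0.02833333, 0.01166667)
applied force F = (2.7000, 1.7000, 0.7000)
rate change Δω = (-0.00560000, 0.03500000, -0.19720000)
precession coupling = (-0.0832, 0.0240, 0.0072)
I·α + gyro = (-0.1000, 0.1500, -0.1900)

F = (2.7000, 1.7000, 0.7000)
τ = (-0.1000, 0.1500, -0.1900)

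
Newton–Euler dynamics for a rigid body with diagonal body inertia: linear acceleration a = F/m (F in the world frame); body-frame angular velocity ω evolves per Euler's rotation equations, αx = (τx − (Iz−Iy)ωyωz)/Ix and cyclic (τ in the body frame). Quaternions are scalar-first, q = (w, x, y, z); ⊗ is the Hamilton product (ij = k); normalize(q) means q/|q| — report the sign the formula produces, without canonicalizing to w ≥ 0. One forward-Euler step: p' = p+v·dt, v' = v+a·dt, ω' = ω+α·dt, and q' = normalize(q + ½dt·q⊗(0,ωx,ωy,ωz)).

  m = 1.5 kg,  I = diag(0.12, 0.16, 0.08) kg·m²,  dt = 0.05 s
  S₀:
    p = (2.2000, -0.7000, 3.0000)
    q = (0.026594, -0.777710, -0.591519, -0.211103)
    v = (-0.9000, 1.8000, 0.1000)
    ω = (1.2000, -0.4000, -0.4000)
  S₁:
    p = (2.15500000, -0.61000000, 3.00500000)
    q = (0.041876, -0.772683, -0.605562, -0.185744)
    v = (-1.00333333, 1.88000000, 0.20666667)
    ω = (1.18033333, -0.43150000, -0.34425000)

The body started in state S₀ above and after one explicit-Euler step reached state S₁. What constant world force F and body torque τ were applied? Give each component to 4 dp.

ω₁ − ω₀ = (-0.01966667, -0.03150000, 0.05575000)
precession coupling = (-0.0128, -0.0192, -0.0192)
applied torque τ = (-0.0600, -0.1200, 0.0700)
v₁ − v₀ = (-0.10333333, 0.08000000, 0.10666667)
F = m·Δv/dt = (-3.1000, 2.4000, 3.2000)

F = (-3.1000, 2.4000, 3.2000)
τ = (-0.0600, -0.1200, 0.0700)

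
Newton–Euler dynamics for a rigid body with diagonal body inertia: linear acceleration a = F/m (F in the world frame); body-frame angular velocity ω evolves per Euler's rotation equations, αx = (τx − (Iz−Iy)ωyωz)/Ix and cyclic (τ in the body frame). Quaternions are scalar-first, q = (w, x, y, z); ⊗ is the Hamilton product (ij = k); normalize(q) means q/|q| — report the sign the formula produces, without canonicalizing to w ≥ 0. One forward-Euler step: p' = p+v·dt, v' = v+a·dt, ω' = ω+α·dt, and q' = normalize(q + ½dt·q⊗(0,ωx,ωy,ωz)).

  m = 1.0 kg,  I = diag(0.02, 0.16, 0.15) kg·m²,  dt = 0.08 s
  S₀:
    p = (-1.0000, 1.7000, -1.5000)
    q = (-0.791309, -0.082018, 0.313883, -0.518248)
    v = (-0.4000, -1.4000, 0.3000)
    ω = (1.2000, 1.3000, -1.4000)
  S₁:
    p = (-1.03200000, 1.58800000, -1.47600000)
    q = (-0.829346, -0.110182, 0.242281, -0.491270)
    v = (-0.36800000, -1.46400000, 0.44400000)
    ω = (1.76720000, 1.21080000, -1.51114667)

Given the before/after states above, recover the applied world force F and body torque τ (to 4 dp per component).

F = (0.4000, -0.8000, 1.8000)
τ = (0.1600, 0.0400, 0.0100)

v₁ − v₀ = (0.03200000, -0.06400000, 0.14400000)
F = m·Δv/dt = (0.4000, -0.8000, 1.8000)
rate change Δω = (0.56720000, -0.08920000, -0.11114667)
gyro term ω₀×Iω₀ = (0.0182, 0.2184, 0.2184)
I·α + gyro = (0.1600, 0.0400, 0.0100)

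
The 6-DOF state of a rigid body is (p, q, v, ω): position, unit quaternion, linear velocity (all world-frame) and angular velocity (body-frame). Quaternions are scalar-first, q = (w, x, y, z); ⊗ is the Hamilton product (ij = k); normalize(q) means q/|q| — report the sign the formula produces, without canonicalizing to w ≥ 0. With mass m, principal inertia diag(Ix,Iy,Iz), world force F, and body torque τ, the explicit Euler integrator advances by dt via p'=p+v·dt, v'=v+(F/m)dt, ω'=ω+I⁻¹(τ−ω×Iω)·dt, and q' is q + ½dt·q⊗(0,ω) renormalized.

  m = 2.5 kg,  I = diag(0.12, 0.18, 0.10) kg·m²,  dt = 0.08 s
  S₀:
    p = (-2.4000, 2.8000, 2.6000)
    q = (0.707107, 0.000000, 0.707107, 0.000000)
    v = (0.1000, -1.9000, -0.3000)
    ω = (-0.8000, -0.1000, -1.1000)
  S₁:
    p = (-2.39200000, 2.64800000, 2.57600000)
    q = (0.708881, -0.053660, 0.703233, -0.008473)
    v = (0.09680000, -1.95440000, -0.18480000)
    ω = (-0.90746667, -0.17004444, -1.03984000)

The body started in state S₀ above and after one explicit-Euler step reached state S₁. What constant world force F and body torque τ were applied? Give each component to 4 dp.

ω₁ − ω₀ = (-0.10746667, -0.07004444, 0.06016000)
ω₀×(Iω₀) = (-0.0088, 0.0176, 0.0048)
I·α + gyro = (-0.1700, -0.1400, 0.0800)
v₁ − v₀ = (-0.00320000, -0.05440000, 0.11520000)
F = m·Δv/dt = (-0.1000, -1.7000, 3.6000)

F = (-0.1000, -1.7000, 3.6000)
τ = (-0.1700, -0.1400, 0.0800)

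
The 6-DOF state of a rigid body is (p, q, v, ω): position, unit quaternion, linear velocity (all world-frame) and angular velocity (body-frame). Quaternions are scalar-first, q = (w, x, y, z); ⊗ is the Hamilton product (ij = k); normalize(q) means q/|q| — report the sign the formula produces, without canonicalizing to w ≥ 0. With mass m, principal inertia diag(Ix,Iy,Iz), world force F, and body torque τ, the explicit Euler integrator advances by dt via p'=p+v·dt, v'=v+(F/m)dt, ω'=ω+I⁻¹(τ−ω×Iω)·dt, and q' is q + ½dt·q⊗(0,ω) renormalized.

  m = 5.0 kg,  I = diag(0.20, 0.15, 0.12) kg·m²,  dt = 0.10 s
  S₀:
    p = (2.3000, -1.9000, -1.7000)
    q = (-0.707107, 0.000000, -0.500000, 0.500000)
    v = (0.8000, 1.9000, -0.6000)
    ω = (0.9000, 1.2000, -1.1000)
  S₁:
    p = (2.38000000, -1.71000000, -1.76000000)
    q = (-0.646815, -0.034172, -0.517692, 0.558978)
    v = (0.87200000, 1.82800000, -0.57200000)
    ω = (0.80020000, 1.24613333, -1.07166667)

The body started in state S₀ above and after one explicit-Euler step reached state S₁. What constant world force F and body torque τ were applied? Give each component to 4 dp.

rate change Δω = (-0.09980000, 0.04613333, 0.02833333)
precession coupling = (0.0396, -0.0792, -0.0540)
I·α + gyro = (-0.1600, -0.0100, -0.0200)
v₁ − v₀ = (0.07200000, -0.07200000, 0.02800000)
applied force F = (3.6000, -3.6000, 1.4000)

F = (3.6000, -3.6000, 1.4000)
τ = (-0.1600, -0.0100, -0.0200)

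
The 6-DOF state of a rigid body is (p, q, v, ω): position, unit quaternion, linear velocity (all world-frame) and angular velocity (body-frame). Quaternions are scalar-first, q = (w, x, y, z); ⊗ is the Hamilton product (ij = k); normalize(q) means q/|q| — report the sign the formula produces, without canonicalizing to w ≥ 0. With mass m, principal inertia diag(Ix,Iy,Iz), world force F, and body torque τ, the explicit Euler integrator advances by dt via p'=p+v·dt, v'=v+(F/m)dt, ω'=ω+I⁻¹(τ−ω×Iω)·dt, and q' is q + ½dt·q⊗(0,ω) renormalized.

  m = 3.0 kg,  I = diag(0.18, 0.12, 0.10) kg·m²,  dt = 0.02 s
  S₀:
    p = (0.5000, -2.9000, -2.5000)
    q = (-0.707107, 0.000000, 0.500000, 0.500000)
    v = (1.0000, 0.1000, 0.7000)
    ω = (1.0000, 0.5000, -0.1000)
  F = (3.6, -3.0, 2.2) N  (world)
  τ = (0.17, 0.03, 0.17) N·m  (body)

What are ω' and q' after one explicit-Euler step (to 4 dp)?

α = I⁻¹(τ − ω×Iω) = (0.9389, 0.3167, 2.0000)
ω + α·dt = (1.0188, 0.5063, -0.0600)
q⊗(0,ω) = (-0.2000000, -1.0071070, 0.1464465, -0.4292893)
q + ½dt·q⊗(0,ω), renormalized = (-0.7091, -0.0101, 0.5014, 0.4957)

ω' = (1.0188, 0.5063, -0.0600)
q' = (-0.7091, -0.0101, 0.5014, 0.4957)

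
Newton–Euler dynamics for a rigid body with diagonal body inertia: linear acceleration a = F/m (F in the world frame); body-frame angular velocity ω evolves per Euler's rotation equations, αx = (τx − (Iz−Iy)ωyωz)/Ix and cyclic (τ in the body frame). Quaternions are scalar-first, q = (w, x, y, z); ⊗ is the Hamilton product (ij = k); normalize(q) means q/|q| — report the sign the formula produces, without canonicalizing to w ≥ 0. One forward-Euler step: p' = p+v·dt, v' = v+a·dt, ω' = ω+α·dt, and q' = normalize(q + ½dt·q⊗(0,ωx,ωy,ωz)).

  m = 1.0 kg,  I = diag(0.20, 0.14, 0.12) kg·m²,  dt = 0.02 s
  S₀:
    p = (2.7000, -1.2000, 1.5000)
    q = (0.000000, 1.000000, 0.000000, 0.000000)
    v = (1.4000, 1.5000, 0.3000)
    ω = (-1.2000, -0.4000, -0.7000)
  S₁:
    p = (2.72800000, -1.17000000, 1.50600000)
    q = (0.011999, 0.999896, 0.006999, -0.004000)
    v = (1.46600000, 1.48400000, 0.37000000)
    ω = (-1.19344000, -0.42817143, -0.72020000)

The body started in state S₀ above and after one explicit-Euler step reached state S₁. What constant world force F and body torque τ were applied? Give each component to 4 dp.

Δv = v₁−v₀ = (0.06600000, -0.01600000, 0.07000000)
applied force F = (3.3000, -0.8000, 3.5000)
Δω = ω₁−ω₀ = (0.00656000, -0.02817143, -0.02020000)
precession coupling = (-0.0056, 0.0672, -0.0288)
applied torque τ = (0.0600, -0.1300, -0.1500)

F = (3.3000, -0.8000, 3.5000)
τ = (0.0600, -0.1300, -0.1500)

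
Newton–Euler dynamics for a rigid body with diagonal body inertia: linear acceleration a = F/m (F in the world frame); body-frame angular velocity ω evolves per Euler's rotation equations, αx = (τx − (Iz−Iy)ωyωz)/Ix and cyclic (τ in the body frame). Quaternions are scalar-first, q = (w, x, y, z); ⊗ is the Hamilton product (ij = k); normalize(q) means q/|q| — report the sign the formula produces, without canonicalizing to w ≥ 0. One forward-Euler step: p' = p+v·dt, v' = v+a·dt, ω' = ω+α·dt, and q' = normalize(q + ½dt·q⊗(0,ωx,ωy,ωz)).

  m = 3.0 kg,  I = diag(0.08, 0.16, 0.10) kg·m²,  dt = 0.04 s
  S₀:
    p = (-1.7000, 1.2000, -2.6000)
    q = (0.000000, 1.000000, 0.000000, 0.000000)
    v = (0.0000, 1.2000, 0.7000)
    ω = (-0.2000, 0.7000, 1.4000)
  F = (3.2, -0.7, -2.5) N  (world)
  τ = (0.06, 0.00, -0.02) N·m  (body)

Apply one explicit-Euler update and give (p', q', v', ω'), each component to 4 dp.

p' = (-1.7000, 1.2480, -2.5720)
q' = (0.0040, 0.9995, -0.0280, 0.0140)
v' = (0.0427, 1.1907, 0.6667)
ω' = (-0.1406, 0.6986, 1.3965)

linear accel F/m = (1.0667, -0.2333, -0.8333)
p + v·dt = (-1.7000, 1.2480, -2.5720)
new velocity v' = (0.0427, 1.1907, 0.6667)
gyro term ω×Iω = (-0.0588, 0.0056, -0.0112)
α = I⁻¹(τ − ω×Iω) = (1.4850, -0.0350, -0.0880)
new body rate ω' = (-0.1406, 0.6986, 1.3965)
2q̇ = q⊗(0,ω) = (0.2000000, 0.0000000, -1.4000000, 0.7000000)
q + ½dt·q⊗(0,ω), renormalized = (0.0040, 0.9995, -0.0280, 0.0140)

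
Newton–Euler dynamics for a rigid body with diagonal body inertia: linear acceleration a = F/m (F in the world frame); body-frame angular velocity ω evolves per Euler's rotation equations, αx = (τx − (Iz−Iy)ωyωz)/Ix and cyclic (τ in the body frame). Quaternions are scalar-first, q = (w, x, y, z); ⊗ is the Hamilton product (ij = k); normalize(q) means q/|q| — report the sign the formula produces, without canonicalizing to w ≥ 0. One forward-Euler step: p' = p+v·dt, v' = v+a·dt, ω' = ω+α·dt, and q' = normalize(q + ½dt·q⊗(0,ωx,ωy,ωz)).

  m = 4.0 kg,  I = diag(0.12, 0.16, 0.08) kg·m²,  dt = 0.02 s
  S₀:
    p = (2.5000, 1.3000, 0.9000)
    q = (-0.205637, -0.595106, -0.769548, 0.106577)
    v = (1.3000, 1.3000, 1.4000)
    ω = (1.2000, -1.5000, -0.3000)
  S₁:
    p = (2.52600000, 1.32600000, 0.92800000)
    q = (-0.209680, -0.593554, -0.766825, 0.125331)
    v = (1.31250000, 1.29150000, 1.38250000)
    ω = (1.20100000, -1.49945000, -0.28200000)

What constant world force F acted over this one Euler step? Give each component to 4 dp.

v₁ − v₀ = (0.01250000, -0.00850000, -0.01750000)
applied force F = (2.5000, -1.7000, -3.5000)

F = (2.5000, -1.7000, -3.5000)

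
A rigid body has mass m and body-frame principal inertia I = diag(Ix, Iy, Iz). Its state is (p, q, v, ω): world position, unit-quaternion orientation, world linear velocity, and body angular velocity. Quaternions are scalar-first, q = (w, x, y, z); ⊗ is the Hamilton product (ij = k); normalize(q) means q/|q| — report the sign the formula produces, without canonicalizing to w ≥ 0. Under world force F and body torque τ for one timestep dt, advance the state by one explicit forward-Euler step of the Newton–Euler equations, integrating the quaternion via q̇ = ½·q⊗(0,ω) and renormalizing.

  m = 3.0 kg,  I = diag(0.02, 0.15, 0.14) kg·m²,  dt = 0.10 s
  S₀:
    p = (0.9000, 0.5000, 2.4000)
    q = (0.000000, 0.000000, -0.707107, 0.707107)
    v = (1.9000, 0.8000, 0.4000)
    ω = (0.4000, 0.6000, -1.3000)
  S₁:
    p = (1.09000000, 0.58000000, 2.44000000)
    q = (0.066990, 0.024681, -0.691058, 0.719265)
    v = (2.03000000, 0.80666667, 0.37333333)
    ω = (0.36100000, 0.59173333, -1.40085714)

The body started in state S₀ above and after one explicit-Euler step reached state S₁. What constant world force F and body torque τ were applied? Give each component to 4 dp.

Δω = ω₁−ω₀ = (-0.03900000, -0.00826667, -0.10085714)
gyro term ω₀×Iω₀ = (0.0078, 0.0624, 0.0312)
applied torque τ = (0.0000, 0.0500, -0.1100)
v₁ − v₀ = (0.13000000, 0.00666667, -0.02666667)
applied force F = (3.9000, 0.2000, -0.8000)

F = (3.9000, 0.2000, -0.8000)
τ = (0.0000, 0.0500, -0.1100)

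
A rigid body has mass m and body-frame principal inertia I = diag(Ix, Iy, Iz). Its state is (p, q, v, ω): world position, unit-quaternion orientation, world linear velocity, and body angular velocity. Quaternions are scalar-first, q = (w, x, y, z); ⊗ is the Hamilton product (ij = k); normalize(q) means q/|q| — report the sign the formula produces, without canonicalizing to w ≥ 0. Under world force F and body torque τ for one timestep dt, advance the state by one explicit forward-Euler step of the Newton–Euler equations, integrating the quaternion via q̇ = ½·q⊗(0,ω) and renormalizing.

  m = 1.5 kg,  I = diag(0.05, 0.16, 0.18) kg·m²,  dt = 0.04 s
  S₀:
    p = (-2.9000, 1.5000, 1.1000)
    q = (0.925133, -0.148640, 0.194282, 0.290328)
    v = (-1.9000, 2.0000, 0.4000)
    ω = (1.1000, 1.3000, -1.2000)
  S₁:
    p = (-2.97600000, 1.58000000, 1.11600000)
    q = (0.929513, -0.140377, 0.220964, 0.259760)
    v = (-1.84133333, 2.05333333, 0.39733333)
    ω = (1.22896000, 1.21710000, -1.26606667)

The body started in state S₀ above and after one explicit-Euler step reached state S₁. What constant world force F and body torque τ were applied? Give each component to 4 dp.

F = (2.2000, 2.0000, -0.1000)
τ = (0.1300, -0.1600, -0.1400)

Δω = ω₁−ω₀ = (0.12896000, -0.08290000, -0.06606667)
precession coupling = (-0.0312, 0.1716, 0.1573)
applied torque τ = (0.1300, -0.1600, -0.1400)
velocity change Δv = (0.05866667, 0.05333333, -0.00266667)
F = m·Δv/dt = (2.2000, 2.0000, -0.1000)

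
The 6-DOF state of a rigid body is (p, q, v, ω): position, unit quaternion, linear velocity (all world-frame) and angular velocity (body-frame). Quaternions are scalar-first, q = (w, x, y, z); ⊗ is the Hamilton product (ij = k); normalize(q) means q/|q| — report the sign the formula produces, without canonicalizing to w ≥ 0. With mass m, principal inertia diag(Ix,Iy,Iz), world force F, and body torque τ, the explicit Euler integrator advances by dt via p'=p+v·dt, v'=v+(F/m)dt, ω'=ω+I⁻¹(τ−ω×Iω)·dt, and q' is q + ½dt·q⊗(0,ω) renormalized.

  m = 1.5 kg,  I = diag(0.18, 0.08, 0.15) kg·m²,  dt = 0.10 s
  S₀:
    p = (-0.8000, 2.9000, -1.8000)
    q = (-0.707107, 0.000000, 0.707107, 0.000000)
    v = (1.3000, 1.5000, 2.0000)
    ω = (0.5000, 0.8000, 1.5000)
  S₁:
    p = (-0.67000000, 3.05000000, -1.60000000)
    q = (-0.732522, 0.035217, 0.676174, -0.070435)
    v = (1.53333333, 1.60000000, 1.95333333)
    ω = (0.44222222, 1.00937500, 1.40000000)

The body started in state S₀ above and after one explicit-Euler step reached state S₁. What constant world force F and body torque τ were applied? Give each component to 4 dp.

F = (3.5000, 1.5000, -0.7000)
τ = (-0.0200, 0.1900, -0.1900)

Δω = ω₁−ω₀ = (-0.05777778, 0.20937500, -0.10000000)
applied torque τ = (-0.0200, 0.1900, -0.1900)
v₁ − v₀ = (0.23333333, 0.10000000, -0.04666667)
F = m·Δv/dt = (3.5000, 1.5000, -0.7000)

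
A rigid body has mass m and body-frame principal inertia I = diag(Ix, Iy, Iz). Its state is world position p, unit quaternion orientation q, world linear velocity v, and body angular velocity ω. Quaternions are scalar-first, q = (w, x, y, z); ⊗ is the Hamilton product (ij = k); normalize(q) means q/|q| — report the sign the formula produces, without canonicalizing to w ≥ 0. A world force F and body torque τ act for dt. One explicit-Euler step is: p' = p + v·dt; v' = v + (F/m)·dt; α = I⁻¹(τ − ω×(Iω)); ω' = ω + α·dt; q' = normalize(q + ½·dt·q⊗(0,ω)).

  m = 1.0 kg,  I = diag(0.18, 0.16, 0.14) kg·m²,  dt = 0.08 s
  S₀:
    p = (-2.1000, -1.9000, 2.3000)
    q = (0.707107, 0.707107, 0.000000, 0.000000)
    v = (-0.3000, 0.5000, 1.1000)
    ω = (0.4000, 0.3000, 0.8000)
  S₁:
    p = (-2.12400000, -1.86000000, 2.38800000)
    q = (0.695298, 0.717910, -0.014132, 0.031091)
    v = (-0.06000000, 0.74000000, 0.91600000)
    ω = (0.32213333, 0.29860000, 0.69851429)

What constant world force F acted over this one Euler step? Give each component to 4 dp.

F = (3.0000, 3.0000, -2.3000)

v₁ − v₀ = (0.24000000, 0.24000000, -0.18400000)
F = m·Δv/dt = (3.0000, 3.0000, -2.3000)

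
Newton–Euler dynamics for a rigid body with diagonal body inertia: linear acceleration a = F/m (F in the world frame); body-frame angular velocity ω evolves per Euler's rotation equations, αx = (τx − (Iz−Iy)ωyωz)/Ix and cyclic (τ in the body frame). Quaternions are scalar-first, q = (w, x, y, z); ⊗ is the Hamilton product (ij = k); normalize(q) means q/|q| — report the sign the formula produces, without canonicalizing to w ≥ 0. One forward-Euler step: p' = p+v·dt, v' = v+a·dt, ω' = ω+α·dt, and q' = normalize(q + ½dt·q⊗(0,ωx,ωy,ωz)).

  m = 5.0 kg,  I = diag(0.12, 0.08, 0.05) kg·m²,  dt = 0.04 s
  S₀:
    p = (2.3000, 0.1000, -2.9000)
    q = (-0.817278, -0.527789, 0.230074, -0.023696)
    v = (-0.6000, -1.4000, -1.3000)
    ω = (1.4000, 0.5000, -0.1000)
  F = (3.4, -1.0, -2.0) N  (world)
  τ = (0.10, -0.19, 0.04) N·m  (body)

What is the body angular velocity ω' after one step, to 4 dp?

(τ − ω×Iω)/I = (0.8208, -2.2525, 1.3600)
ω + α·dt = (1.4328, 0.4099, -0.0456)

ω' = (1.4328, 0.4099, -0.0456)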